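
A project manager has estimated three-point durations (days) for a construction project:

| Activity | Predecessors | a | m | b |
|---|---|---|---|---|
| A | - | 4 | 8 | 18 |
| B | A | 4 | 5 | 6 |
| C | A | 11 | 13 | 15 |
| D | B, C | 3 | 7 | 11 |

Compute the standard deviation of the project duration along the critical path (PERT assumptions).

te_A = (4 + 4·8 + 18)/6 = 54/6 = 9; σ²_A = ((18−4)/6)² = 5.444
te_B = (4 + 4·5 + 6)/6 = 30/6 = 5; σ²_B = ((6−4)/6)² = 0.111
te_C = (11 + 4·13 + 15)/6 = 78/6 = 13; σ²_C = ((15−11)/6)² = 0.444
te_D = (3 + 4·7 + 11)/6 = 42/6 = 7; σ²_D = ((11−3)/6)² = 1.778

Forward pass:
ES_A = 0; EF_A = 9
ES_B = 9; EF_B = 9+5 = 14
ES_C = 9; EF_C = 9+13 = 22
ES_D = max(EF_B=14, EF_C=22) = 22; EF_D = 22+7 = 29
Expected project duration μ = 29 days. Critical path: A → C → D.

Variance along critical path = 5.444 + 0.444 + 1.778 = 7.667
σ = √7.667 = 2.769 days

2.77 days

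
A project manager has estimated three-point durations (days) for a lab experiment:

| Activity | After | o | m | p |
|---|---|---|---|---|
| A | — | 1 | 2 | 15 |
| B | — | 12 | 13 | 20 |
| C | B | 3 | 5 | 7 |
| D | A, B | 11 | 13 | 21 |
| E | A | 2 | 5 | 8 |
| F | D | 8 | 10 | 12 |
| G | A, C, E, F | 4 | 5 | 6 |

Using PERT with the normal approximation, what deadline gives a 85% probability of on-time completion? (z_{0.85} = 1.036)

45.3 days

te_A = (1 + 4·2 + 15)/6 = 24/6 = 4; σ²_A = ((15−1)/6)² = 5.444
te_B = (12 + 4·13 + 20)/6 = 84/6 = 14; σ²_B = ((20−12)/6)² = 1.778
te_C = (3 + 4·5 + 7)/6 = 30/6 = 5; σ²_C = ((7−3)/6)² = 0.444
te_D = (11 + 4·13 + 21)/6 = 84/6 = 14; σ²_D = ((21−11)/6)² = 2.778
te_E = (2 + 4·5 + 8)/6 = 30/6 = 5; σ²_E = ((8−2)/6)² = 1.000
te_F = (8 + 4·10 + 12)/6 = 60/6 = 10; σ²_F = ((12−8)/6)² = 0.444
te_G = (4 + 4·5 + 6)/6 = 30/6 = 5; σ²_G = ((6−4)/6)² = 0.111

Forward pass:
ES_A = 0; EF_A = 4
ES_B = 0; EF_B = 14
ES_C = 14; EF_C = 14+5 = 19
ES_D = max(EF_A=4, EF_B=14) = 14; EF_D = 14+14 = 28
ES_E = 4; EF_E = 4+5 = 9
ES_F = 28; EF_F = 28+10 = 38
ES_G = max(EF_A=4, EF_C=19, EF_E=9, EF_F=38) = 38; EF_G = 38+5 = 43
Expected project duration μ = 43 days. Critical path: B → D → F → G.

Variance along critical path = 1.778 + 2.778 + 0.444 + 0.111 = 5.111; σ = 2.261 days.
D = μ + z·σ = 43 + 1.036·2.261 = 45.3 days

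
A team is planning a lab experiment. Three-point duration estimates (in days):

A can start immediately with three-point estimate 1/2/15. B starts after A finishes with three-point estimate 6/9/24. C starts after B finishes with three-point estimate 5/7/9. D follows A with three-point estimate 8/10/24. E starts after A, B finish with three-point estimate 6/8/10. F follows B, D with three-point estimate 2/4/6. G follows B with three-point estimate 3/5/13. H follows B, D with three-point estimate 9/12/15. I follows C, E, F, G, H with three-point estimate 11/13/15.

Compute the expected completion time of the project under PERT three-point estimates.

te_A = (1 + 4·2 + 15)/6 = 24/6 = 4
te_B = (6 + 4·9 + 24)/6 = 66/6 = 11
te_C = (5 + 4·7 + 9)/6 = 42/6 = 7
te_D = (8 + 4·10 + 24)/6 = 72/6 = 12
te_E = (6 + 4·8 + 10)/6 = 48/6 = 8
te_F = (2 + 4·4 + 6)/6 = 24/6 = 4
te_G = (3 + 4·5 + 13)/6 = 36/6 = 6
te_H = (9 + 4·12 + 15)/6 = 72/6 = 12
te_I = (11 + 4·13 + 15)/6 = 78/6 = 13

Forward pass:
ES_A = 0; EF_A = 4
ES_B = 4; EF_B = 4+11 = 15
ES_C = 15; EF_C = 15+7 = 22
ES_D = 4; EF_D = 4+12 = 16
ES_E = max(EF_A=4, EF_B=15) = 15; EF_E = 15+8 = 23
ES_F = max(EF_B=15, EF_D=16) = 16; EF_F = 16+4 = 20
ES_G = 15; EF_G = 15+6 = 21
ES_H = max(EF_B=15, EF_D=16) = 16; EF_H = 16+12 = 28
ES_I = max(EF_C=22, EF_E=23, EF_F=20, EF_G=21, EF_H=28) = 28; EF_I = 28+13 = 41
Expected project duration μ = 41 days. Critical path: A → D → H → I.

41 days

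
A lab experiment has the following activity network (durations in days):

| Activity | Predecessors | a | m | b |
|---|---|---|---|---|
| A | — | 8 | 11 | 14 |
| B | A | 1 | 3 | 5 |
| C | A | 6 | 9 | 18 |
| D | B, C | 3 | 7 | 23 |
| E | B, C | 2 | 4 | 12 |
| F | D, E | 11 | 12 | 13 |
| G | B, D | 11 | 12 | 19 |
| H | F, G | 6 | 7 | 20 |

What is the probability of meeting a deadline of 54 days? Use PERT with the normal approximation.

0.661

te_A = (8 + 4·11 + 14)/6 = 66/6 = 11; σ²_A = ((14−8)/6)² = 1.000
te_B = (1 + 4·3 + 5)/6 = 18/6 = 3; σ²_B = ((5−1)/6)² = 0.444
te_C = (6 + 4·9 + 18)/6 = 60/6 = 10; σ²_C = ((18−6)/6)² = 4.000
te_D = (3 + 4·7 + 23)/6 = 54/6 = 9; σ²_D = ((23−3)/6)² = 11.111
te_E = (2 + 4·4 + 12)/6 = 30/6 = 5; σ²_E = ((12−2)/6)² = 2.778
te_F = (11 + 4·12 + 13)/6 = 72/6 = 12; σ²_F = ((13−11)/6)² = 0.111
te_G = (11 + 4·12 + 19)/6 = 78/6 = 13; σ²_G = ((19−11)/6)² = 1.778
te_H = (6 + 4·7 + 20)/6 = 54/6 = 9; σ²_H = ((20−6)/6)² = 5.444

Forward pass:
ES_A = 0; EF_A = 11
ES_B = 11; EF_B = 11+3 = 14
ES_C = 11; EF_C = 11+10 = 21
ES_D = max(EF_B=14, EF_C=21) = 21; EF_D = 21+9 = 30
ES_E = max(EF_B=14, EF_C=21) = 21; EF_E = 21+5 = 26
ES_F = max(EF_D=30, EF_E=26) = 30; EF_F = 30+12 = 42
ES_G = max(EF_B=14, EF_D=30) = 30; EF_G = 30+13 = 43
ES_H = max(EF_F=42, EF_G=43) = 43; EF_H = 43+9 = 52
Expected project duration μ = 52 days. Critical path: A → C → D → G → H.

Variance along critical path = 1.000 + 4.000 + 11.111 + 1.778 + 5.444 = 23.333; σ = √23.333 = 4.830 days.
Z = (54 − 52) / 4.830 = 0.414
P(T ≤ 54) = Φ(0.414) ≈ 0.661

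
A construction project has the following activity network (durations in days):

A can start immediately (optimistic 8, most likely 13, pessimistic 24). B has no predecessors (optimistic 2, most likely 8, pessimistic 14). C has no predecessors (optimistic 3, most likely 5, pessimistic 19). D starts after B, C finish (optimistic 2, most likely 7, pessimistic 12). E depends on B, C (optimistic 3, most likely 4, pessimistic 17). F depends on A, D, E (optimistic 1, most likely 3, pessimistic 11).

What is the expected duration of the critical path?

19 days

te_A = (8 + 4·13 + 24)/6 = 84/6 = 14
te_B = (2 + 4·8 + 14)/6 = 48/6 = 8
te_C = (3 + 4·5 + 19)/6 = 42/6 = 7
te_D = (2 + 4·7 + 12)/6 = 42/6 = 7
te_E = (3 + 4·4 + 17)/6 = 36/6 = 6
te_F = (1 + 4·3 + 11)/6 = 24/6 = 4

Forward pass:
ES_A = 0; EF_A = 14
ES_B = 0; EF_B = 8
ES_C = 0; EF_C = 7
ES_D = max(EF_B=8, EF_C=7) = 8; EF_D = 8+7 = 15
ES_E = max(EF_B=8, EF_C=7) = 8; EF_E = 8+6 = 14
ES_F = max(EF_A=14, EF_D=15, EF_E=14) = 15; EF_F = 15+4 = 19
Expected project duration μ = 19 days. Critical path: B → D → F.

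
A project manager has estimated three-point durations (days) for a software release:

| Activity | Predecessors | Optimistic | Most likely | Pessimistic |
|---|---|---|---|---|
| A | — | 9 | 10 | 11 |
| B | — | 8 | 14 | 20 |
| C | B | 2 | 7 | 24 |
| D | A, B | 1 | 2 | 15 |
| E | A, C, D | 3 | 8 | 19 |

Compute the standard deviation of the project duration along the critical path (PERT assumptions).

4.96 days

te_A = (9 + 4·10 + 11)/6 = 60/6 = 10; σ²_A = ((11−9)/6)² = 0.111
te_B = (8 + 4·14 + 20)/6 = 84/6 = 14; σ²_B = ((20−8)/6)² = 4.000
te_C = (2 + 4·7 + 24)/6 = 54/6 = 9; σ²_C = ((24−2)/6)² = 13.444
te_D = (1 + 4·2 + 15)/6 = 24/6 = 4; σ²_D = ((15−1)/6)² = 5.444
te_E = (3 + 4·8 + 19)/6 = 54/6 = 9; σ²_E = ((19−3)/6)² = 7.111

Forward pass:
ES_A = 0; EF_A = 10
ES_B = 0; EF_B = 14
ES_C = 14; EF_C = 14+9 = 23
ES_D = max(EF_A=10, EF_B=14) = 14; EF_D = 14+4 = 18
ES_E = max(EF_A=10, EF_C=23, EF_D=18) = 23; EF_E = 23+9 = 32
Expected project duration μ = 32 days. Critical path: B → C → E.

Variance along critical path = 4.000 + 13.444 + 7.111 = 24.556
σ = √24.556 = 4.955 days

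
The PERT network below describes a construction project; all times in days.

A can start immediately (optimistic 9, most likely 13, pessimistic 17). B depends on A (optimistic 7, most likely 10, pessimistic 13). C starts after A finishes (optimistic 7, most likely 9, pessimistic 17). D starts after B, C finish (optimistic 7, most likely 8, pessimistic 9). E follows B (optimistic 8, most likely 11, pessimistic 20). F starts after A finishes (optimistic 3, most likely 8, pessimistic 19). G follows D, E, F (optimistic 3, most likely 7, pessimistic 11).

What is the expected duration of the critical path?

42 days

te_A = (9 + 4·13 + 17)/6 = 78/6 = 13
te_B = (7 + 4·10 + 13)/6 = 60/6 = 10
te_C = (7 + 4·9 + 17)/6 = 60/6 = 10
te_D = (7 + 4·8 + 9)/6 = 48/6 = 8
te_E = (8 + 4·11 + 20)/6 = 72/6 = 12
te_F = (3 + 4·8 + 19)/6 = 54/6 = 9
te_G = (3 + 4·7 + 11)/6 = 42/6 = 7

Forward pass:
ES_A = 0; EF_A = 13
ES_B = 13; EF_B = 13+10 = 23
ES_C = 13; EF_C = 13+10 = 23
ES_D = max(EF_B=23, EF_C=23) = 23; EF_D = 23+8 = 31
ES_E = 23; EF_E = 23+12 = 35
ES_F = 13; EF_F = 13+9 = 22
ES_G = max(EF_D=31, EF_E=35, EF_F=22) = 35; EF_G = 35+7 = 42
Expected project duration μ = 42 days. Critical path: A → B → E → G.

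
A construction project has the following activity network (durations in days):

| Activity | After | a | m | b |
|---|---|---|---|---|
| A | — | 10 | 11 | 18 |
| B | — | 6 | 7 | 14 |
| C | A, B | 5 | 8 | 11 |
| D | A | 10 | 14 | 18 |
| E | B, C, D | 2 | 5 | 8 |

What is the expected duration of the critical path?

31 days

te_A = (10 + 4·11 + 18)/6 = 72/6 = 12
te_B = (6 + 4·7 + 14)/6 = 48/6 = 8
te_C = (5 + 4·8 + 11)/6 = 48/6 = 8
te_D = (10 + 4·14 + 18)/6 = 84/6 = 14
te_E = (2 + 4·5 + 8)/6 = 30/6 = 5

Forward pass:
ES_A = 0; EF_A = 12
ES_B = 0; EF_B = 8
ES_C = max(EF_A=12, EF_B=8) = 12; EF_C = 12+8 = 20
ES_D = 12; EF_D = 12+14 = 26
ES_E = max(EF_B=8, EF_C=20, EF_D=26) = 26; EF_E = 26+5 = 31
Expected project duration μ = 31 days. Critical path: A → D → E.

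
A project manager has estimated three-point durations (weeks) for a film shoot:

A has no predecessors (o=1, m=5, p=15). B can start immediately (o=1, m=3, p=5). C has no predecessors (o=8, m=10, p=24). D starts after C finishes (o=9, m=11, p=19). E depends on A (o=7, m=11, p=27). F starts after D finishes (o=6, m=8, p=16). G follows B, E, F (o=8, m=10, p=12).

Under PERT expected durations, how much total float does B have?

te_A = (1 + 4·5 + 15)/6 = 36/6 = 6
te_B = (1 + 4·3 + 5)/6 = 18/6 = 3
te_C = (8 + 4·10 + 24)/6 = 72/6 = 12
te_D = (9 + 4·11 + 19)/6 = 72/6 = 12
te_E = (7 + 4·11 + 27)/6 = 78/6 = 13
te_F = (6 + 4·8 + 16)/6 = 54/6 = 9
te_G = (8 + 4·10 + 12)/6 = 60/6 = 10

Forward pass:
ES_A = 0; EF_A = 6
ES_B = 0; EF_B = 3
ES_C = 0; EF_C = 12
ES_D = 12; EF_D = 12+12 = 24
ES_E = 6; EF_E = 6+13 = 19
ES_F = 24; EF_F = 24+9 = 33
ES_G = max(EF_B=3, EF_E=19, EF_F=33) = 33; EF_G = 33+10 = 43
Expected project duration μ = 43 weeks. Critical path: C → D → F → G.

Backward pass:
LF_G = 43; LS_G = 43−10 = 33
LF_F = LS_G = 33; LS_F = 33−9 = 24
LF_E = LS_G = 33; LS_E = 33−13 = 20
LF_D = LS_F = 24; LS_D = 24−12 = 12
LF_C = LS_D = 12; LS_C = 12−12 = 0
LF_B = LS_G = 33; LS_B = 33−3 = 30
LF_A = LS_E = 20; LS_A = 20−6 = 14
Slack_B = LS_B − ES_B = 30 − 0 = 30

30 weeks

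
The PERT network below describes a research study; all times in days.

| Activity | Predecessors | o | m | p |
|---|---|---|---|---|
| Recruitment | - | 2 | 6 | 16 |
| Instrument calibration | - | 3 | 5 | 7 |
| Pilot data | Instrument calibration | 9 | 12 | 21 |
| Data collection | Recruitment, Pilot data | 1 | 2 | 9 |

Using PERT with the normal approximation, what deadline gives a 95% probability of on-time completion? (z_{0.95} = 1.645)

te_Recruitment = (2 + 4·6 + 16)/6 = 42/6 = 7; σ²_Recruitment = ((16−2)/6)² = 5.444
te_Instrument calibration = (3 + 4·5 + 7)/6 = 30/6 = 5; σ²_Instrument calibration = ((7−3)/6)² = 0.444
te_Pilot data = (9 + 4·12 + 21)/6 = 78/6 = 13; σ²_Pilot data = ((21−9)/6)² = 4.000
te_Data collection = (1 + 4·2 + 9)/6 = 18/6 = 3; σ²_Data collection = ((9−1)/6)² = 1.778

Forward pass:
ES_Recruitment = 0; EF_Recruitment = 7
ES_Instrument calibration = 0; EF_Instrument calibration = 5
ES_Pilot data = 5; EF_Pilot data = 5+13 = 18
ES_Data collection = max(EF_Recruitment=7, EF_Pilot data=18) = 18; EF_Data collection = 18+3 = 21
Expected project duration μ = 21 days. Critical path: Instrument calibration → Pilot data → Data collection.

Variance along critical path = 0.444 + 4.000 + 1.778 = 6.222; σ = 2.494 days.
D = μ + z·σ = 21 + 1.645·2.494 = 25.1 days

25.1 days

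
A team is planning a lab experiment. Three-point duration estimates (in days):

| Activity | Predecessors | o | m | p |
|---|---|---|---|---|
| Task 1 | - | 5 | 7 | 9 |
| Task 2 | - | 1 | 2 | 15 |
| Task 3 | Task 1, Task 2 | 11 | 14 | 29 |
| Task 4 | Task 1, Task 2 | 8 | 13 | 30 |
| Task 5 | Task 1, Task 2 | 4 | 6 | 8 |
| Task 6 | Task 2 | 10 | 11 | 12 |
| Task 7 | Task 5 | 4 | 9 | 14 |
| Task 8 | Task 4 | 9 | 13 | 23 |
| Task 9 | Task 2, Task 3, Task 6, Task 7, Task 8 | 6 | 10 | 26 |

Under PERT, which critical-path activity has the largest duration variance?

Task 4

te_Task 1 = (5 + 4·7 + 9)/6 = 42/6 = 7; σ²_Task 1 = ((9−5)/6)² = 0.444
te_Task 2 = (1 + 4·2 + 15)/6 = 24/6 = 4; σ²_Task 2 = ((15−1)/6)² = 5.444
te_Task 3 = (11 + 4·14 + 29)/6 = 96/6 = 16; σ²_Task 3 = ((29−11)/6)² = 9.000
te_Task 4 = (8 + 4·13 + 30)/6 = 90/6 = 15; σ²_Task 4 = ((30−8)/6)² = 13.444
te_Task 5 = (4 + 4·6 + 8)/6 = 36/6 = 6; σ²_Task 5 = ((8−4)/6)² = 0.444
te_Task 6 = (10 + 4·11 + 12)/6 = 66/6 = 11; σ²_Task 6 = ((12−10)/6)² = 0.111
te_Task 7 = (4 + 4·9 + 14)/6 = 54/6 = 9; σ²_Task 7 = ((14−4)/6)² = 2.778
te_Task 8 = (9 + 4·13 + 23)/6 = 84/6 = 14; σ²_Task 8 = ((23−9)/6)² = 5.444
te_Task 9 = (6 + 4·10 + 26)/6 = 72/6 = 12; σ²_Task 9 = ((26−6)/6)² = 11.111

Forward pass:
ES_Task 1 = 0; EF_Task 1 = 7
ES_Task 2 = 0; EF_Task 2 = 4
ES_Task 3 = max(EF_Task 1=7, EF_Task 2=4) = 7; EF_Task 3 = 7+16 = 23
ES_Task 4 = max(EF_Task 1=7, EF_Task 2=4) = 7; EF_Task 4 = 7+15 = 22
ES_Task 5 = max(EF_Task 1=7, EF_Task 2=4) = 7; EF_Task 5 = 7+6 = 13
ES_Task 6 = 4; EF_Task 6 = 4+11 = 15
ES_Task 7 = 13; EF_Task 7 = 13+9 = 22
ES_Task 8 = 22; EF_Task 8 = 22+14 = 36
ES_Task 9 = max(EF_Task 2=4, EF_Task 3=23, EF_Task 6=15, EF_Task 7=22, EF_Task 8=36) = 36; EF_Task 9 = 36+12 = 48
Expected project duration μ = 48 days. Critical path: Task 1 → Task 4 → Task 8 → Task 9.

Variances on critical path: σ²_Task 1=0.444, σ²_Task 4=13.444, σ²_Task 8=5.444, σ²_Task 9=11.111.
Largest is σ²_Task 4 = 13.444.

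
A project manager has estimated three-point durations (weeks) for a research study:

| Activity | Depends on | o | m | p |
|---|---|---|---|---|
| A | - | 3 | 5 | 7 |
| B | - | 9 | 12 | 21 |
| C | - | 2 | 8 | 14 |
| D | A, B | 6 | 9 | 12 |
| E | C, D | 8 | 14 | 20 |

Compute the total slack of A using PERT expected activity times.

8 weeks

te_A = (3 + 4·5 + 7)/6 = 30/6 = 5
te_B = (9 + 4·12 + 21)/6 = 78/6 = 13
te_C = (2 + 4·8 + 14)/6 = 48/6 = 8
te_D = (6 + 4·9 + 12)/6 = 54/6 = 9
te_E = (8 + 4·14 + 20)/6 = 84/6 = 14

Forward pass:
ES_A = 0; EF_A = 5
ES_B = 0; EF_B = 13
ES_C = 0; EF_C = 8
ES_D = max(EF_A=5, EF_B=13) = 13; EF_D = 13+9 = 22
ES_E = max(EF_C=8, EF_D=22) = 22; EF_E = 22+14 = 36
Expected project duration μ = 36 weeks. Critical path: B → D → E.

Backward pass:
LF_E = 36; LS_E = 36−14 = 22
LF_D = LS_E = 22; LS_D = 22−9 = 13
LF_C = LS_E = 22; LS_C = 22−8 = 14
LF_B = LS_D = 13; LS_B = 13−13 = 0
LF_A = LS_D = 13; LS_A = 13−5 = 8
Slack_A = LS_A − ES_A = 8 − 0 = 8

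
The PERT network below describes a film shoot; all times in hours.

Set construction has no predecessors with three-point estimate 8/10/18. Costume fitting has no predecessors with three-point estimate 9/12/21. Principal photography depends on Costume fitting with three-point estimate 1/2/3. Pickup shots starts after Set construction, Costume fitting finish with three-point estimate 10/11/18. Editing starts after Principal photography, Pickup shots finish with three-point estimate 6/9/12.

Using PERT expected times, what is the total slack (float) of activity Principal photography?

10 hours

te_Set construction = (8 + 4·10 + 18)/6 = 66/6 = 11
te_Costume fitting = (9 + 4·12 + 21)/6 = 78/6 = 13
te_Principal photography = (1 + 4·2 + 3)/6 = 12/6 = 2
te_Pickup shots = (10 + 4·11 + 18)/6 = 72/6 = 12
te_Editing = (6 + 4·9 + 12)/6 = 54/6 = 9

Forward pass:
ES_Set construction = 0; EF_Set construction = 11
ES_Costume fitting = 0; EF_Costume fitting = 13
ES_Principal photography = 13; EF_Principal photography = 13+2 = 15
ES_Pickup shots = max(EF_Set construction=11, EF_Costume fitting=13) = 13; EF_Pickup shots = 13+12 = 25
ES_Editing = max(EF_Principal photography=15, EF_Pickup shots=25) = 25; EF_Editing = 25+9 = 34
Expected project duration μ = 34 hours. Critical path: Costume fitting → Pickup shots → Editing.

Backward pass:
LF_Editing = 34; LS_Editing = 34−9 = 25
LF_Pickup shots = LS_Editing = 25; LS_Pickup shots = 25−12 = 13
LF_Principal photography = LS_Editing = 25; LS_Principal photography = 25−2 = 23
LF_Costume fitting = min(LS_Principal photography=23, LS_Pickup shots=13) = 13; LS_Costume fitting = 13−13 = 0
LF_Set construction = LS_Pickup shots = 13; LS_Set construction = 13−11 = 2
Slack_Principal photography = LS_Principal photography − ES_Principal photography = 23 − 13 = 10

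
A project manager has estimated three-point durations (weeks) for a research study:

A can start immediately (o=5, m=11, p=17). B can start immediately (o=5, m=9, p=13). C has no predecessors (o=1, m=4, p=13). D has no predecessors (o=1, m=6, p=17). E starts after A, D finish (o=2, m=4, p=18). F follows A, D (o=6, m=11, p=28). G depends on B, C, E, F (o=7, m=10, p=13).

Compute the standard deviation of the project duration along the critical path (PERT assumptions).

4.29 weeks

te_A = (5 + 4·11 + 17)/6 = 66/6 = 11; σ²_A = ((17−5)/6)² = 4.000
te_B = (5 + 4·9 + 13)/6 = 54/6 = 9; σ²_B = ((13−5)/6)² = 1.778
te_C = (1 + 4·4 + 13)/6 = 30/6 = 5; σ²_C = ((13−1)/6)² = 4.000
te_D = (1 + 4·6 + 17)/6 = 42/6 = 7; σ²_D = ((17−1)/6)² = 7.111
te_E = (2 + 4·4 + 18)/6 = 36/6 = 6; σ²_E = ((18−2)/6)² = 7.111
te_F = (6 + 4·11 + 28)/6 = 78/6 = 13; σ²_F = ((28−6)/6)² = 13.444
te_G = (7 + 4·10 + 13)/6 = 60/6 = 10; σ²_G = ((13−7)/6)² = 1.000

Forward pass:
ES_A = 0; EF_A = 11
ES_B = 0; EF_B = 9
ES_C = 0; EF_C = 5
ES_D = 0; EF_D = 7
ES_E = max(EF_A=11, EF_D=7) = 11; EF_E = 11+6 = 17
ES_F = max(EF_A=11, EF_D=7) = 11; EF_F = 11+13 = 24
ES_G = max(EF_B=9, EF_C=5, EF_E=17, EF_F=24) = 24; EF_G = 24+10 = 34
Expected project duration μ = 34 weeks. Critical path: A → F → G.

Variance along critical path = 4.000 + 13.444 + 1.000 = 18.444
σ = √18.444 = 4.295 weeks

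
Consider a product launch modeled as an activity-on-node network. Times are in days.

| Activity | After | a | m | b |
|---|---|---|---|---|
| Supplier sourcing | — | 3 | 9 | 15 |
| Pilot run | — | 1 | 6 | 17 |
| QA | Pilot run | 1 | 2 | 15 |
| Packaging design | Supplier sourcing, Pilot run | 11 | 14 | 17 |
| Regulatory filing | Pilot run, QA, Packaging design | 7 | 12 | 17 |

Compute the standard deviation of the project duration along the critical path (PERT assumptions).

te_Supplier sourcing = (3 + 4·9 + 15)/6 = 54/6 = 9; σ²_Supplier sourcing = ((15−3)/6)² = 4.000
te_Pilot run = (1 + 4·6 + 17)/6 = 42/6 = 7; σ²_Pilot run = ((17−1)/6)² = 7.111
te_QA = (1 + 4·2 + 15)/6 = 24/6 = 4; σ²_QA = ((15−1)/6)² = 5.444
te_Packaging design = (11 + 4·14 + 17)/6 = 84/6 = 14; σ²_Packaging design = ((17−11)/6)² = 1.000
te_Regulatory filing = (7 + 4·12 + 17)/6 = 72/6 = 12; σ²_Regulatory filing = ((17−7)/6)² = 2.778

Forward pass:
ES_Supplier sourcing = 0; EF_Supplier sourcing = 9
ES_Pilot run = 0; EF_Pilot run = 7
ES_QA = 7; EF_QA = 7+4 = 11
ES_Packaging design = max(EF_Supplier sourcing=9, EF_Pilot run=7) = 9; EF_Packaging design = 9+14 = 23
ES_Regulatory filing = max(EF_Pilot run=7, EF_QA=11, EF_Packaging design=23) = 23; EF_Regulatory filing = 23+12 = 35
Expected project duration μ = 35 days. Critical path: Supplier sourcing → Packaging design → Regulatory filing.

Variance along critical path = 4.000 + 1.000 + 2.778 = 7.778
σ = √7.778 = 2.789 days

2.79 days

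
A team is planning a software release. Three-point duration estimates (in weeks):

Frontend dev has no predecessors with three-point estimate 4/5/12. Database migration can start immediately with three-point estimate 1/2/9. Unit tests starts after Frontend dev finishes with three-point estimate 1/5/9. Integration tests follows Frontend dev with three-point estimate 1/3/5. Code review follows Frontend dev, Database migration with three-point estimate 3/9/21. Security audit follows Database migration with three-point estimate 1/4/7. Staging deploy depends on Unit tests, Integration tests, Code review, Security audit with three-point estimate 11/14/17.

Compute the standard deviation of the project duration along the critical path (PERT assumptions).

te_Frontend dev = (4 + 4·5 + 12)/6 = 36/6 = 6; σ²_Frontend dev = ((12−4)/6)² = 1.778
te_Database migration = (1 + 4·2 + 9)/6 = 18/6 = 3; σ²_Database migration = ((9−1)/6)² = 1.778
te_Unit tests = (1 + 4·5 + 9)/6 = 30/6 = 5; σ²_Unit tests = ((9−1)/6)² = 1.778
te_Integration tests = (1 + 4·3 + 5)/6 = 18/6 = 3; σ²_Integration tests = ((5−1)/6)² = 0.444
te_Code review = (3 + 4·9 + 21)/6 = 60/6 = 10; σ²_Code review = ((21−3)/6)² = 9.000
te_Security audit = (1 + 4·4 + 7)/6 = 24/6 = 4; σ²_Security audit = ((7−1)/6)² = 1.000
te_Staging deploy = (11 + 4·14 + 17)/6 = 84/6 = 14; σ²_Staging deploy = ((17−11)/6)² = 1.000

Forward pass:
ES_Frontend dev = 0; EF_Frontend dev = 6
ES_Database migration = 0; EF_Database migration = 3
ES_Unit tests = 6; EF_Unit tests = 6+5 = 11
ES_Integration tests = 6; EF_Integration tests = 6+3 = 9
ES_Code review = max(EF_Frontend dev=6, EF_Database migration=3) = 6; EF_Code review = 6+10 = 16
ES_Security audit = 3; EF_Security audit = 3+4 = 7
ES_Staging deploy = max(EF_Unit tests=11, EF_Integration tests=9, EF_Code review=16, EF_Security audit=7) = 16; EF_Staging deploy = 16+14 = 30
Expected project duration μ = 30 weeks. Critical path: Frontend dev → Code review → Staging deploy.

Variance along critical path = 1.778 + 9.000 + 1.000 = 11.778
σ = √11.778 = 3.432 weeks

3.43 weeks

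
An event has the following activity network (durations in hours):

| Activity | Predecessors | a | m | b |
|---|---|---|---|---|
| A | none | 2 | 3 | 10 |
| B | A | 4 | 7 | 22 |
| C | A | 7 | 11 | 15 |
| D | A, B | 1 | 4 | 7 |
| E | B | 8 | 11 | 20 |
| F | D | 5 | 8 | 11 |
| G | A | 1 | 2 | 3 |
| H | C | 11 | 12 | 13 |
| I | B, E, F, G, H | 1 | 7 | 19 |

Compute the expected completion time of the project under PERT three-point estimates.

35 hours

te_A = (2 + 4·3 + 10)/6 = 24/6 = 4
te_B = (4 + 4·7 + 22)/6 = 54/6 = 9
te_C = (7 + 4·11 + 15)/6 = 66/6 = 11
te_D = (1 + 4·4 + 7)/6 = 24/6 = 4
te_E = (8 + 4·11 + 20)/6 = 72/6 = 12
te_F = (5 + 4·8 + 11)/6 = 48/6 = 8
te_G = (1 + 4·2 + 3)/6 = 12/6 = 2
te_H = (11 + 4·12 + 13)/6 = 72/6 = 12
te_I = (1 + 4·7 + 19)/6 = 48/6 = 8

Forward pass:
ES_A = 0; EF_A = 4
ES_B = 4; EF_B = 4+9 = 13
ES_C = 4; EF_C = 4+11 = 15
ES_D = max(EF_A=4, EF_B=13) = 13; EF_D = 13+4 = 17
ES_E = 13; EF_E = 13+12 = 25
ES_F = 17; EF_F = 17+8 = 25
ES_G = 4; EF_G = 4+2 = 6
ES_H = 15; EF_H = 15+12 = 27
ES_I = max(EF_B=13, EF_E=25, EF_F=25, EF_G=6, EF_H=27) = 27; EF_I = 27+8 = 35
Expected project duration μ = 35 hours. Critical path: A → C → H → I.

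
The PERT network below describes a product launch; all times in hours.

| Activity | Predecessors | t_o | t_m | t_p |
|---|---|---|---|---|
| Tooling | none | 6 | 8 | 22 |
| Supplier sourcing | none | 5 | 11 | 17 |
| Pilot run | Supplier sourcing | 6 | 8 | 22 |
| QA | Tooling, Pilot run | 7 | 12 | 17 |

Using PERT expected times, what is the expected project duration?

te_Tooling = (6 + 4·8 + 22)/6 = 60/6 = 10
te_Supplier sourcing = (5 + 4·11 + 17)/6 = 66/6 = 11
te_Pilot run = (6 + 4·8 + 22)/6 = 60/6 = 10
te_QA = (7 + 4·12 + 17)/6 = 72/6 = 12

Forward pass:
ES_Tooling = 0; EF_Tooling = 10
ES_Supplier sourcing = 0; EF_Supplier sourcing = 11
ES_Pilot run = 11; EF_Pilot run = 11+10 = 21
ES_QA = max(EF_Tooling=10, EF_Pilot run=21) = 21; EF_QA = 21+12 = 33
Expected project duration μ = 33 hours. Critical path: Supplier sourcing → Pilot run → QA.

33 hours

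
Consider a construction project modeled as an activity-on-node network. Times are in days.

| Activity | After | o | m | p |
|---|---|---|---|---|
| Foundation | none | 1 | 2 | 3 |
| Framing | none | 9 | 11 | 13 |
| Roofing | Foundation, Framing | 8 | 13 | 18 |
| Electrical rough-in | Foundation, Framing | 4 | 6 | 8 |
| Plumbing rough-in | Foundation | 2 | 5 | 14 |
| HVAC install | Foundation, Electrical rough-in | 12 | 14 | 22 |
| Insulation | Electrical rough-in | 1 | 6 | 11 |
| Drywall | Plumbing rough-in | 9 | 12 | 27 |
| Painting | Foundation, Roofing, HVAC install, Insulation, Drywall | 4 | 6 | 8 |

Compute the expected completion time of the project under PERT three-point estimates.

te_Foundation = (1 + 4·2 + 3)/6 = 12/6 = 2
te_Framing = (9 + 4·11 + 13)/6 = 66/6 = 11
te_Roofing = (8 + 4·13 + 18)/6 = 78/6 = 13
te_Electrical rough-in = (4 + 4·6 + 8)/6 = 36/6 = 6
te_Plumbing rough-in = (2 + 4·5 + 14)/6 = 36/6 = 6
te_HVAC install = (12 + 4·14 + 22)/6 = 90/6 = 15
te_Insulation = (1 + 4·6 + 11)/6 = 36/6 = 6
te_Drywall = (9 + 4·12 + 27)/6 = 84/6 = 14
te_Painting = (4 + 4·6 + 8)/6 = 36/6 = 6

Forward pass:
ES_Foundation = 0; EF_Foundation = 2
ES_Framing = 0; EF_Framing = 11
ES_Roofing = max(EF_Foundation=2, EF_Framing=11) = 11; EF_Roofing = 11+13 = 24
ES_Electrical rough-in = max(EF_Foundation=2, EF_Framing=11) = 11; EF_Electrical rough-in = 11+6 = 17
ES_Plumbing rough-in = 2; EF_Plumbing rough-in = 2+6 = 8
ES_HVAC install = max(EF_Foundation=2, EF_Electrical rough-in=17) = 17; EF_HVAC install = 17+15 = 32
ES_Insulation = 17; EF_Insulation = 17+6 = 23
ES_Drywall = 8; EF_Drywall = 8+14 = 22
ES_Painting = max(EF_Foundation=2, EF_Roofing=24, EF_HVAC install=32, EF_Insulation=23, EF_Drywall=22) = 32; EF_Painting = 32+6 = 38
Expected project duration μ = 38 days. Critical path: Framing → Electrical rough-in → HVAC install → Painting.

38 days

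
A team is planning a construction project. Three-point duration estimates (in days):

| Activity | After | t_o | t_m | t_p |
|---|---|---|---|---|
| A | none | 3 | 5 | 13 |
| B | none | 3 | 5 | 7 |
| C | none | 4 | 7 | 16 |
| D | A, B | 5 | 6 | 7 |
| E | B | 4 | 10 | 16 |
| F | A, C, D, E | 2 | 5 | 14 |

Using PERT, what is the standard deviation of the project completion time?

te_A = (3 + 4·5 + 13)/6 = 36/6 = 6; σ²_A = ((13−3)/6)² = 2.778
te_B = (3 + 4·5 + 7)/6 = 30/6 = 5; σ²_B = ((7−3)/6)² = 0.444
te_C = (4 + 4·7 + 16)/6 = 48/6 = 8; σ²_C = ((16−4)/6)² = 4.000
te_D = (5 + 4·6 + 7)/6 = 36/6 = 6; σ²_D = ((7−5)/6)² = 0.111
te_E = (4 + 4·10 + 16)/6 = 60/6 = 10; σ²_E = ((16−4)/6)² = 4.000
te_F = (2 + 4·5 + 14)/6 = 36/6 = 6; σ²_F = ((14−2)/6)² = 4.000

Forward pass:
ES_A = 0; EF_A = 6
ES_B = 0; EF_B = 5
ES_C = 0; EF_C = 8
ES_D = max(EF_A=6, EF_B=5) = 6; EF_D = 6+6 = 12
ES_E = 5; EF_E = 5+10 = 15
ES_F = max(EF_A=6, EF_C=8, EF_D=12, EF_E=15) = 15; EF_F = 15+6 = 21
Expected project duration μ = 21 days. Critical path: B → E → F.

Variance along critical path = 0.444 + 4.000 + 4.000 = 8.444
σ = √8.444 = 2.906 days

2.91 days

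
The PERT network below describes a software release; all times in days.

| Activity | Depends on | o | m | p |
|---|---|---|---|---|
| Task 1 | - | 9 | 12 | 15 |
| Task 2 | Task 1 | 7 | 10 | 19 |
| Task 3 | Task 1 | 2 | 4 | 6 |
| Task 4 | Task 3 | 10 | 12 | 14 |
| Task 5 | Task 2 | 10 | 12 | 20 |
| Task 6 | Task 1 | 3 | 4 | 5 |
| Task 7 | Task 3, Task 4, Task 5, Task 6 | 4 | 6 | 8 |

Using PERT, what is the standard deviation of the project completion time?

te_Task 1 = (9 + 4·12 + 15)/6 = 72/6 = 12; σ²_Task 1 = ((15−9)/6)² = 1.000
te_Task 2 = (7 + 4·10 + 19)/6 = 66/6 = 11; σ²_Task 2 = ((19−7)/6)² = 4.000
te_Task 3 = (2 + 4·4 + 6)/6 = 24/6 = 4; σ²_Task 3 = ((6−2)/6)² = 0.444
te_Task 4 = (10 + 4·12 + 14)/6 = 72/6 = 12; σ²_Task 4 = ((14−10)/6)² = 0.444
te_Task 5 = (10 + 4·12 + 20)/6 = 78/6 = 13; σ²_Task 5 = ((20−10)/6)² = 2.778
te_Task 6 = (3 + 4·4 + 5)/6 = 24/6 = 4; σ²_Task 6 = ((5−3)/6)² = 0.111
te_Task 7 = (4 + 4·6 + 8)/6 = 36/6 = 6; σ²_Task 7 = ((8−4)/6)² = 0.444

Forward pass:
ES_Task 1 = 0; EF_Task 1 = 12
ES_Task 2 = 12; EF_Task 2 = 12+11 = 23
ES_Task 3 = 12; EF_Task 3 = 12+4 = 16
ES_Task 4 = 16; EF_Task 4 = 16+12 = 28
ES_Task 5 = 23; EF_Task 5 = 23+13 = 36
ES_Task 6 = 12; EF_Task 6 = 12+4 = 16
ES_Task 7 = max(EF_Task 3=16, EF_Task 4=28, EF_Task 5=36, EF_Task 6=16) = 36; EF_Task 7 = 36+6 = 42
Expected project duration μ = 42 days. Critical path: Task 1 → Task 2 → Task 5 → Task 7.

Variance along critical path = 1.000 + 4.000 + 2.778 + 0.444 = 8.222
σ = √8.222 = 2.867 days

2.87 days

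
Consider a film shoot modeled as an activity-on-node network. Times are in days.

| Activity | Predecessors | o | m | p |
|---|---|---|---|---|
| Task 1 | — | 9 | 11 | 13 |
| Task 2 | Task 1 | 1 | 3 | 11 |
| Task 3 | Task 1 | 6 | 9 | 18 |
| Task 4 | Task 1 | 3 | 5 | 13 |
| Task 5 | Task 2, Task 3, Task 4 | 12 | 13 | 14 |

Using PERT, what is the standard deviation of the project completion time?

2.13 days

te_Task 1 = (9 + 4·11 + 13)/6 = 66/6 = 11; σ²_Task 1 = ((13−9)/6)² = 0.444
te_Task 2 = (1 + 4·3 + 11)/6 = 24/6 = 4; σ²_Task 2 = ((11−1)/6)² = 2.778
te_Task 3 = (6 + 4·9 + 18)/6 = 60/6 = 10; σ²_Task 3 = ((18−6)/6)² = 4.000
te_Task 4 = (3 + 4·5 + 13)/6 = 36/6 = 6; σ²_Task 4 = ((13−3)/6)² = 2.778
te_Task 5 = (12 + 4·13 + 14)/6 = 78/6 = 13; σ²_Task 5 = ((14−12)/6)² = 0.111

Forward pass:
ES_Task 1 = 0; EF_Task 1 = 11
ES_Task 2 = 11; EF_Task 2 = 11+4 = 15
ES_Task 3 = 11; EF_Task 3 = 11+10 = 21
ES_Task 4 = 11; EF_Task 4 = 11+6 = 17
ES_Task 5 = max(EF_Task 2=15, EF_Task 3=21, EF_Task 4=17) = 21; EF_Task 5 = 21+13 = 34
Expected project duration μ = 34 days. Critical path: Task 1 → Task 3 → Task 5.

Variance along critical path = 0.444 + 4.000 + 0.111 = 4.556
σ = √4.556 = 2.134 days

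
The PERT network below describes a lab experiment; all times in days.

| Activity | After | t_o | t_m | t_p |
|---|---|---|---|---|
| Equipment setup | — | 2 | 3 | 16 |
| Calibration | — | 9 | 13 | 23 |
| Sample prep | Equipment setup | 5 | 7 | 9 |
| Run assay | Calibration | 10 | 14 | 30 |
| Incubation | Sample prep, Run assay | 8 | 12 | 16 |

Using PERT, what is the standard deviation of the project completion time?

te_Equipment setup = (2 + 4·3 + 16)/6 = 30/6 = 5; σ²_Equipment setup = ((16−2)/6)² = 5.444
te_Calibration = (9 + 4·13 + 23)/6 = 84/6 = 14; σ²_Calibration = ((23−9)/6)² = 5.444
te_Sample prep = (5 + 4·7 + 9)/6 = 42/6 = 7; σ²_Sample prep = ((9−5)/6)² = 0.444
te_Run assay = (10 + 4·14 + 30)/6 = 96/6 = 16; σ²_Run assay = ((30−10)/6)² = 11.111
te_Incubation = (8 + 4·12 + 16)/6 = 72/6 = 12; σ²_Incubation = ((16−8)/6)² = 1.778

Forward pass:
ES_Equipment setup = 0; EF_Equipment setup = 5
ES_Calibration = 0; EF_Calibration = 14
ES_Sample prep = 5; EF_Sample prep = 5+7 = 12
ES_Run assay = 14; EF_Run assay = 14+16 = 30
ES_Incubation = max(EF_Sample prep=12, EF_Run assay=30) = 30; EF_Incubation = 30+12 = 42
Expected project duration μ = 42 days. Critical path: Calibration → Run assay → Incubation.

Variance along critical path = 5.444 + 11.111 + 1.778 = 18.333
σ = √18.333 = 4.282 days

4.28 days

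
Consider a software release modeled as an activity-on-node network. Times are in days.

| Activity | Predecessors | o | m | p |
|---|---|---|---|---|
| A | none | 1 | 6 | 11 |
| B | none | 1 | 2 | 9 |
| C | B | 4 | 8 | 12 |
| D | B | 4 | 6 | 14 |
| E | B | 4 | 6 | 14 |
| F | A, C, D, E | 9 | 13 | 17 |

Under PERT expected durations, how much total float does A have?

te_A = (1 + 4·6 + 11)/6 = 36/6 = 6
te_B = (1 + 4·2 + 9)/6 = 18/6 = 3
te_C = (4 + 4·8 + 12)/6 = 48/6 = 8
te_D = (4 + 4·6 + 14)/6 = 42/6 = 7
te_E = (4 + 4·6 + 14)/6 = 42/6 = 7
te_F = (9 + 4·13 + 17)/6 = 78/6 = 13

Forward pass:
ES_A = 0; EF_A = 6
ES_B = 0; EF_B = 3
ES_C = 3; EF_C = 3+8 = 11
ES_D = 3; EF_D = 3+7 = 10
ES_E = 3; EF_E = 3+7 = 10
ES_F = max(EF_A=6, EF_C=11, EF_D=10, EF_E=10) = 11; EF_F = 11+13 = 24
Expected project duration μ = 24 days. Critical path: B → C → F.

Backward pass:
LF_F = 24; LS_F = 24−13 = 11
LF_E = LS_F = 11; LS_E = 11−7 = 4
LF_D = LS_F = 11; LS_D = 11−7 = 4
LF_C = LS_F = 11; LS_C = 11−8 = 3
LF_B = min(LS_C=3, LS_D=4, LS_E=4) = 3; LS_B = 3−3 = 0
LF_A = LS_F = 11; LS_A = 11−6 = 5
Slack_A = LS_A − ES_A = 5 − 0 = 5

5 days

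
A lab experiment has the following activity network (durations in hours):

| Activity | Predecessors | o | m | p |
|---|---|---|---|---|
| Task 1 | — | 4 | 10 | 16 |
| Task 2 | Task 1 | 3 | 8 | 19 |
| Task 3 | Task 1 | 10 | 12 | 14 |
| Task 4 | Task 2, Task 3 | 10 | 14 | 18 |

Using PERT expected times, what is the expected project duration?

36 hours

te_Task 1 = (4 + 4·10 + 16)/6 = 60/6 = 10
te_Task 2 = (3 + 4·8 + 19)/6 = 54/6 = 9
te_Task 3 = (10 + 4·12 + 14)/6 = 72/6 = 12
te_Task 4 = (10 + 4·14 + 18)/6 = 84/6 = 14

Forward pass:
ES_Task 1 = 0; EF_Task 1 = 10
ES_Task 2 = 10; EF_Task 2 = 10+9 = 19
ES_Task 3 = 10; EF_Task 3 = 10+12 = 22
ES_Task 4 = max(EF_Task 2=19, EF_Task 3=22) = 22; EF_Task 4 = 22+14 = 36
Expected project duration μ = 36 hours. Critical path: Task 1 → Task 3 → Task 4.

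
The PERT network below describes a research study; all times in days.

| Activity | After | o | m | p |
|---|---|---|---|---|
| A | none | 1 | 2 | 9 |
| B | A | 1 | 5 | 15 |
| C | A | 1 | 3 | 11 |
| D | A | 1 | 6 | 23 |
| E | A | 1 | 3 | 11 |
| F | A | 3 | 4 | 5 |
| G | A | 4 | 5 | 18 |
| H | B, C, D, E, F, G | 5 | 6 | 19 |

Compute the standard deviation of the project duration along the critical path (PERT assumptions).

4.55 days

te_A = (1 + 4·2 + 9)/6 = 18/6 = 3; σ²_A = ((9−1)/6)² = 1.778
te_B = (1 + 4·5 + 15)/6 = 36/6 = 6; σ²_B = ((15−1)/6)² = 5.444
te_C = (1 + 4·3 + 11)/6 = 24/6 = 4; σ²_C = ((11−1)/6)² = 2.778
te_D = (1 + 4·6 + 23)/6 = 48/6 = 8; σ²_D = ((23−1)/6)² = 13.444
te_E = (1 + 4·3 + 11)/6 = 24/6 = 4; σ²_E = ((11−1)/6)² = 2.778
te_F = (3 + 4·4 + 5)/6 = 24/6 = 4; σ²_F = ((5−3)/6)² = 0.111
te_G = (4 + 4·5 + 18)/6 = 42/6 = 7; σ²_G = ((18−4)/6)² = 5.444
te_H = (5 + 4·6 + 19)/6 = 48/6 = 8; σ²_H = ((19−5)/6)² = 5.444

Forward pass:
ES_A = 0; EF_A = 3
ES_B = 3; EF_B = 3+6 = 9
ES_C = 3; EF_C = 3+4 = 7
ES_D = 3; EF_D = 3+8 = 11
ES_E = 3; EF_E = 3+4 = 7
ES_F = 3; EF_F = 3+4 = 7
ES_G = 3; EF_G = 3+7 = 10
ES_H = max(EF_B=9, EF_C=7, EF_D=11, EF_E=7, EF_F=7, EF_G=10) = 11; EF_H = 11+8 = 19
Expected project duration μ = 19 days. Critical path: A → D → H.

Variance along critical path = 1.778 + 13.444 + 5.444 = 20.667
σ = √20.667 = 4.546 days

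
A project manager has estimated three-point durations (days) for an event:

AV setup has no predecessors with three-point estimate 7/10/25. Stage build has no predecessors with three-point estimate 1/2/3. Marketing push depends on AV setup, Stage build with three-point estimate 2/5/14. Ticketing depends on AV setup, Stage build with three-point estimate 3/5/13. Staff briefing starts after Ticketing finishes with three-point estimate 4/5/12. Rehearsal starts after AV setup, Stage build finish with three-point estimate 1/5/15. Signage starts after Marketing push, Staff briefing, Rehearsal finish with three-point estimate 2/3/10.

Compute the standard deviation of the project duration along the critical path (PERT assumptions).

te_AV setup = (7 + 4·10 + 25)/6 = 72/6 = 12; σ²_AV setup = ((25−7)/6)² = 9.000
te_Stage build = (1 + 4·2 + 3)/6 = 12/6 = 2; σ²_Stage build = ((3−1)/6)² = 0.111
te_Marketing push = (2 + 4·5 + 14)/6 = 36/6 = 6; σ²_Marketing push = ((14−2)/6)² = 4.000
te_Ticketing = (3 + 4·5 + 13)/6 = 36/6 = 6; σ²_Ticketing = ((13−3)/6)² = 2.778
te_Staff briefing = (4 + 4·5 + 12)/6 = 36/6 = 6; σ²_Staff briefing = ((12−4)/6)² = 1.778
te_Rehearsal = (1 + 4·5 + 15)/6 = 36/6 = 6; σ²_Rehearsal = ((15−1)/6)² = 5.444
te_Signage = (2 + 4·3 + 10)/6 = 24/6 = 4; σ²_Signage = ((10−2)/6)² = 1.778

Forward pass:
ES_AV setup = 0; EF_AV setup = 12
ES_Stage build = 0; EF_Stage build = 2
ES_Marketing push = max(EF_AV setup=12, EF_Stage build=2) = 12; EF_Marketing push = 12+6 = 18
ES_Ticketing = max(EF_AV setup=12, EF_Stage build=2) = 12; EF_Ticketing = 12+6 = 18
ES_Staff briefing = 18; EF_Staff briefing = 18+6 = 24
ES_Rehearsal = max(EF_AV setup=12, EF_Stage build=2) = 12; EF_Rehearsal = 12+6 = 18
ES_Signage = max(EF_Marketing push=18, EF_Staff briefing=24, EF_Rehearsal=18) = 24; EF_Signage = 24+4 = 28
Expected project duration μ = 28 days. Critical path: AV setup → Ticketing → Staff briefing → Signage.

Variance along critical path = 9.000 + 2.778 + 1.778 + 1.778 = 15.333
σ = √15.333 = 3.916 days

3.92 days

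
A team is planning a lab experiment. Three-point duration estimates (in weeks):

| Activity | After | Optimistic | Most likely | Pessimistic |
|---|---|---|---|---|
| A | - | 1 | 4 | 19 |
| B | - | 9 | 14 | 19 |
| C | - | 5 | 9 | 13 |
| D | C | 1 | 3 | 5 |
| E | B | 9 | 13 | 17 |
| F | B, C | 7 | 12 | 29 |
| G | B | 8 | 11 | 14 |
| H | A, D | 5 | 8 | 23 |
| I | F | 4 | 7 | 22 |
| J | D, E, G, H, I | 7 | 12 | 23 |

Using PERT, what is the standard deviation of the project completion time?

5.69 weeks

te_A = (1 + 4·4 + 19)/6 = 36/6 = 6; σ²_A = ((19−1)/6)² = 9.000
te_B = (9 + 4·14 + 19)/6 = 84/6 = 14; σ²_B = ((19−9)/6)² = 2.778
te_C = (5 + 4·9 + 13)/6 = 54/6 = 9; σ²_C = ((13−5)/6)² = 1.778
te_D = (1 + 4·3 + 5)/6 = 18/6 = 3; σ²_D = ((5−1)/6)² = 0.444
te_E = (9 + 4·13 + 17)/6 = 78/6 = 13; σ²_E = ((17−9)/6)² = 1.778
te_F = (7 + 4·12 + 29)/6 = 84/6 = 14; σ²_F = ((29−7)/6)² = 13.444
te_G = (8 + 4·11 + 14)/6 = 66/6 = 11; σ²_G = ((14−8)/6)² = 1.000
te_H = (5 + 4·8 + 23)/6 = 60/6 = 10; σ²_H = ((23−5)/6)² = 9.000
te_I = (4 + 4·7 + 22)/6 = 54/6 = 9; σ²_I = ((22−4)/6)² = 9.000
te_J = (7 + 4·12 + 23)/6 = 78/6 = 13; σ²_J = ((23−7)/6)² = 7.111

Forward pass:
ES_A = 0; EF_A = 6
ES_B = 0; EF_B = 14
ES_C = 0; EF_C = 9
ES_D = 9; EF_D = 9+3 = 12
ES_E = 14; EF_E = 14+13 = 27
ES_F = max(EF_B=14, EF_C=9) = 14; EF_F = 14+14 = 28
ES_G = 14; EF_G = 14+11 = 25
ES_H = max(EF_A=6, EF_D=12) = 12; EF_H = 12+10 = 22
ES_I = 28; EF_I = 28+9 = 37
ES_J = max(EF_D=12, EF_E=27, EF_G=25, EF_H=22, EF_I=37) = 37; EF_J = 37+13 = 50
Expected project duration μ = 50 weeks. Critical path: B → F → I → J.

Variance along critical path = 2.778 + 13.444 + 9.000 + 7.111 = 32.333
σ = √32.333 = 5.686 weeks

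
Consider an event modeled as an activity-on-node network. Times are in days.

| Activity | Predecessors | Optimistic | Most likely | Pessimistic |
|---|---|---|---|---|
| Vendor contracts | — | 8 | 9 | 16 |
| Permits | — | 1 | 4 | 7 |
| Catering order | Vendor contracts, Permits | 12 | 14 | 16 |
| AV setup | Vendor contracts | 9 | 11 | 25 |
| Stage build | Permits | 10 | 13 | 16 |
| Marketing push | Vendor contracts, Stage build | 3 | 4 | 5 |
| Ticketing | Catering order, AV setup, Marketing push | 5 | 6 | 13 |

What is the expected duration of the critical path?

te_Vendor contracts = (8 + 4·9 + 16)/6 = 60/6 = 10
te_Permits = (1 + 4·4 + 7)/6 = 24/6 = 4
te_Catering order = (12 + 4·14 + 16)/6 = 84/6 = 14
te_AV setup = (9 + 4·11 + 25)/6 = 78/6 = 13
te_Stage build = (10 + 4·13 + 16)/6 = 78/6 = 13
te_Marketing push = (3 + 4·4 + 5)/6 = 24/6 = 4
te_Ticketing = (5 + 4·6 + 13)/6 = 42/6 = 7

Forward pass:
ES_Vendor contracts = 0; EF_Vendor contracts = 10
ES_Permits = 0; EF_Permits = 4
ES_Catering order = max(EF_Vendor contracts=10, EF_Permits=4) = 10; EF_Catering order = 10+14 = 24
ES_AV setup = 10; EF_AV setup = 10+13 = 23
ES_Stage build = 4; EF_Stage build = 4+13 = 17
ES_Marketing push = max(EF_Vendor contracts=10, EF_Stage build=17) = 17; EF_Marketing push = 17+4 = 21
ES_Ticketing = max(EF_Catering order=24, EF_AV setup=23, EF_Marketing push=21) = 24; EF_Ticketing = 24+7 = 31
Expected project duration μ = 31 days. Critical path: Vendor contracts → Catering order → Ticketing.

31 days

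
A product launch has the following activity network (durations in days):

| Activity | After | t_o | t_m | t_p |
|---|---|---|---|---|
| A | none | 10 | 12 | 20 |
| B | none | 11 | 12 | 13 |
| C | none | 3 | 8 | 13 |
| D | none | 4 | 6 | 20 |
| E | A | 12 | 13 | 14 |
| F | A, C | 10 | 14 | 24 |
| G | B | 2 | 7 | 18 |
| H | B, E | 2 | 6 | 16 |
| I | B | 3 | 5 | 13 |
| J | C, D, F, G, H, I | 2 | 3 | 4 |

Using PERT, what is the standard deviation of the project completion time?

2.91 days

te_A = (10 + 4·12 + 20)/6 = 78/6 = 13; σ²_A = ((20−10)/6)² = 2.778
te_B = (11 + 4·12 + 13)/6 = 72/6 = 12; σ²_B = ((13−11)/6)² = 0.111
te_C = (3 + 4·8 + 13)/6 = 48/6 = 8; σ²_C = ((13−3)/6)² = 2.778
te_D = (4 + 4·6 + 20)/6 = 48/6 = 8; σ²_D = ((20−4)/6)² = 7.111
te_E = (12 + 4·13 + 14)/6 = 78/6 = 13; σ²_E = ((14−12)/6)² = 0.111
te_F = (10 + 4·14 + 24)/6 = 90/6 = 15; σ²_F = ((24−10)/6)² = 5.444
te_G = (2 + 4·7 + 18)/6 = 48/6 = 8; σ²_G = ((18−2)/6)² = 7.111
te_H = (2 + 4·6 + 16)/6 = 42/6 = 7; σ²_H = ((16−2)/6)² = 5.444
te_I = (3 + 4·5 + 13)/6 = 36/6 = 6; σ²_I = ((13−3)/6)² = 2.778
te_J = (2 + 4·3 + 4)/6 = 18/6 = 3; σ²_J = ((4−2)/6)² = 0.111

Forward pass:
ES_A = 0; EF_A = 13
ES_B = 0; EF_B = 12
ES_C = 0; EF_C = 8
ES_D = 0; EF_D = 8
ES_E = 13; EF_E = 13+13 = 26
ES_F = max(EF_A=13, EF_C=8) = 13; EF_F = 13+15 = 28
ES_G = 12; EF_G = 12+8 = 20
ES_H = max(EF_B=12, EF_E=26) = 26; EF_H = 26+7 = 33
ES_I = 12; EF_I = 12+6 = 18
ES_J = max(EF_C=8, EF_D=8, EF_F=28, EF_G=20, EF_H=33, EF_I=18) = 33; EF_J = 33+3 = 36
Expected project duration μ = 36 days. Critical path: A → E → H → J.

Variance along critical path = 2.778 + 0.111 + 5.444 + 0.111 = 8.444
σ = √8.444 = 2.906 days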